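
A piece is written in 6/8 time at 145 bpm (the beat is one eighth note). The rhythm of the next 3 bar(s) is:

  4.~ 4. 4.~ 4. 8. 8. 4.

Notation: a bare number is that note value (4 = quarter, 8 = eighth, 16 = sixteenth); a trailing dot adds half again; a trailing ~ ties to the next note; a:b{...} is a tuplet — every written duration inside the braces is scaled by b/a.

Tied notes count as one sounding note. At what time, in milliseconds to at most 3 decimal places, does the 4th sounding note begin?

1. 0.0ms @ 0 + 2482.759ms (6)
2. 2482.759ms @ 6 + 2482.759ms (6)
3. 4965.517ms @ 12 + 620.69ms (3/2)
4. 5586.207ms @ 27/2 + 620.69ms (3/2)
5. 6206.897ms @ 15 + 1241.379ms (3)

note 4 onset = 27/2b = 5586.207ms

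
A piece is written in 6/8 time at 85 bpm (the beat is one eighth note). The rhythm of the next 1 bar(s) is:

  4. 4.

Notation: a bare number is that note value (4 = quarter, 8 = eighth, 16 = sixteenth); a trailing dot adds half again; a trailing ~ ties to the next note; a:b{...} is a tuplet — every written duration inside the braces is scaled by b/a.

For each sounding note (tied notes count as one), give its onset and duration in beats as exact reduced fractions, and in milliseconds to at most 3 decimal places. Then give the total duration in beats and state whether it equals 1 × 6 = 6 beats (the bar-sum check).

1) 0.0ms=0b +2117.647ms=3b
2) 2117.647ms=3b +2117.647ms=3b
Σ=6b of 6 (85bpm 6/8) — PASS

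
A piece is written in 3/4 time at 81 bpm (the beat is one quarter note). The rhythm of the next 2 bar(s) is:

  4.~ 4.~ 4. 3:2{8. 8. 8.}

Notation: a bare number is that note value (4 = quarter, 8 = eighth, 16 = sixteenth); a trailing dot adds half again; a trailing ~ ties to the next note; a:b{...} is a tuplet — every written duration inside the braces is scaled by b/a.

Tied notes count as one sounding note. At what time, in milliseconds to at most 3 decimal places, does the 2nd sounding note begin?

1. 0.0ms @ 0 + 3333.333ms (9/2)
2. 3333.333ms @ 9/2 + 370.37ms (1/2)
3. 3703.704ms @ 5 + 370.37ms (1/2)
4. 4074.074ms @ 11/2 + 370.37ms (1/2)

note 2 onset = 9/2b = 3333.333ms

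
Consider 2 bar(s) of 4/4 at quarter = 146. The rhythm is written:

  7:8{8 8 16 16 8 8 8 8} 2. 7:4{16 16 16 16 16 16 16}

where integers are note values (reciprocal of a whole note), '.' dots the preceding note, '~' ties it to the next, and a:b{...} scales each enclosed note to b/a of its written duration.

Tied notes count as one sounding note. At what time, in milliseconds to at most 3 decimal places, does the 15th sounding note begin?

1. 0.0ms @ 0 + 234.834ms (4/7)
2. 234.834ms @ 4/7 + 234.834ms (4/7)
3. 469.667ms @ 8/7 + 117.417ms (2/7)
4. 587.084ms @ 10/7 + 117.417ms (2/7)
5. 704.501ms @ 12/7 + 234.834ms (4/7)
6. 939.335ms @ 16/7 + 234.834ms (4/7)
7. 1174.168ms @ 20/7 + 234.834ms (4/7)
8. 1409.002ms @ 24/7 + 234.834ms (4/7)
9. 1643.836ms @ 4 + 1232.877ms (3)
10. 2876.712ms @ 7 + 58.708ms (1/7)
11. 2935.421ms @ 50/7 + 58.708ms (1/7)
12. 2994.129ms @ 51/7 + 58.708ms (1/7)
13. 3052.838ms @ 52/7 + 58.708ms (1/7)
14. 3111.546ms @ 53/7 + 58.708ms (1/7)
15. 3170.254ms @ 54/7 + 58.708ms (1/7)
16. 3228.963ms @ 55/7 + 58.708ms (1/7)

note 15 onset = 54/7b = 3170.254ms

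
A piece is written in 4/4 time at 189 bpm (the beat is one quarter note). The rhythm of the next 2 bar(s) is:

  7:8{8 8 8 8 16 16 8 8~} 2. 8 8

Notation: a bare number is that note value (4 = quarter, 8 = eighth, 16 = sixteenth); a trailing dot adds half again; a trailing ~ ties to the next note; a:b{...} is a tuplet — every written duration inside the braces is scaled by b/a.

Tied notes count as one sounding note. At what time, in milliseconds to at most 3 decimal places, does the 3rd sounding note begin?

note 3 onset = 8/7b = 362.812ms

1. 0.0ms @ 0 + 181.406ms (4/7)
2. 181.406ms @ 4/7 + 181.406ms (4/7)
3. 362.812ms @ 8/7 + 181.406ms (4/7)
4. 544.218ms @ 12/7 + 181.406ms (4/7)
5. 725.624ms @ 16/7 + 90.703ms (2/7)
6. 816.327ms @ 18/7 + 90.703ms (2/7)
7. 907.029ms @ 20/7 + 181.406ms (4/7)
8. 1088.435ms @ 24/7 + 1133.787ms (25/7)
9. 2222.222ms @ 7 + 158.73ms (1/2)
10. 2380.952ms @ 15/2 + 158.73ms (1/2)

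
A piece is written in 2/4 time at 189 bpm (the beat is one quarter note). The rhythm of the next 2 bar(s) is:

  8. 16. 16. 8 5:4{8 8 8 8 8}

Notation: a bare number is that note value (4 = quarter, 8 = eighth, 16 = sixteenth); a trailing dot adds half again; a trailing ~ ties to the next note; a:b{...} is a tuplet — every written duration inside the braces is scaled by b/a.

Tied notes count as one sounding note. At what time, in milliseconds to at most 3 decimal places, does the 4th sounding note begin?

note 4 onset = 3/2b = 476.19ms

1. 0.0ms @ 0 + 238.095ms (3/4)
2. 238.095ms @ 3/4 + 119.048ms (3/8)
3. 357.143ms @ 9/8 + 119.048ms (3/8)
4. 476.19ms @ 3/2 + 158.73ms (1/2)
5. 634.921ms @ 2 + 126.984ms (2/5)
6. 761.905ms @ 12/5 + 126.984ms (2/5)
7. 888.889ms @ 14/5 + 126.984ms (2/5)
8. 1015.873ms @ 16/5 + 126.984ms (2/5)
9. 1142.857ms @ 18/5 + 126.984ms (2/5)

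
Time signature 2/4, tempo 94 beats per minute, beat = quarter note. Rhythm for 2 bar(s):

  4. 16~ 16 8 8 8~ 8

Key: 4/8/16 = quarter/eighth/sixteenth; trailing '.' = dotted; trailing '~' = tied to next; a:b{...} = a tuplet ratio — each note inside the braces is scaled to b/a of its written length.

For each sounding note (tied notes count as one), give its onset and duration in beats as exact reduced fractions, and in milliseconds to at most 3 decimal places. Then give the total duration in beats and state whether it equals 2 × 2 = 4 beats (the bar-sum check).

1) 0.0ms=0b +957.447ms=3/2b
2) 957.447ms=3/2b +319.149ms=1/2b
3) 1276.596ms=2b +319.149ms=1/2b
4) 1595.745ms=5/2b +319.149ms=1/2b
5) 1914.894ms=3b +638.298ms=1b
Σ=4b of 4 (94bpm 2/4) — PASS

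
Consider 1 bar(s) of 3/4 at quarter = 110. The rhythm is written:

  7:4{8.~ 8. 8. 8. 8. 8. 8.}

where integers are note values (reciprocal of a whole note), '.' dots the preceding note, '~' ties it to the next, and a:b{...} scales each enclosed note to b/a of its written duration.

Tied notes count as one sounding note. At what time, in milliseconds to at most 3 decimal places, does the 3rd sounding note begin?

1. 0.0ms @ 0 + 467.532ms (6/7)
2. 467.532ms @ 6/7 + 233.766ms (3/7)
3. 701.299ms @ 9/7 + 233.766ms (3/7)
4. 935.065ms @ 12/7 + 233.766ms (3/7)
5. 1168.831ms @ 15/7 + 233.766ms (3/7)
6. 1402.597ms @ 18/7 + 233.766ms (3/7)

note 3 onset = 9/7b = 701.299ms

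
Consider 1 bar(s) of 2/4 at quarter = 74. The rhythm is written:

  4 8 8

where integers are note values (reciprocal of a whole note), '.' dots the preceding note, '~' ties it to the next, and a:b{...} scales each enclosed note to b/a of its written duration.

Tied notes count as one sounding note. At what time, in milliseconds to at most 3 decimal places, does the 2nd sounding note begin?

1. 0.0ms @ 0 + 810.811ms (1)
2. 810.811ms @ 1 + 405.405ms (1/2)
3. 1216.216ms @ 3/2 + 405.405ms (1/2)

note 2 onset = 1b = 810.811ms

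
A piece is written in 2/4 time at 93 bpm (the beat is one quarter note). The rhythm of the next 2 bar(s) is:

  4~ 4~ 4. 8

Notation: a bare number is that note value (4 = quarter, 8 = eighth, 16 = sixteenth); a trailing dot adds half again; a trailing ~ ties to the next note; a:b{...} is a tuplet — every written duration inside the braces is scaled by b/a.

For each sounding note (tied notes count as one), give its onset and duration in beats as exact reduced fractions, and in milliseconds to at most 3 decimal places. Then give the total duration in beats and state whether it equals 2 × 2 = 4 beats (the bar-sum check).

1) 0.0ms=0b +2258.065ms=7/2b
2) 2258.065ms=7/2b +322.581ms=1/2b
Σ=4b of 4 (93bpm 2/4) — PASS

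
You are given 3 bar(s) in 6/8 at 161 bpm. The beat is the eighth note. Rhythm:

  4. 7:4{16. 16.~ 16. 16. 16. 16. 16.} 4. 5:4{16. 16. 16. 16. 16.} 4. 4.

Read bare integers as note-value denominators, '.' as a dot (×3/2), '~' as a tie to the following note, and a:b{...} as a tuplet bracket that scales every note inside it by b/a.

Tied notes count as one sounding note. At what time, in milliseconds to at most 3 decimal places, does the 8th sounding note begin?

1. 0.0ms @ 0 + 1118.012ms (3)
2. 1118.012ms @ 3 + 159.716ms (3/7)
3. 1277.728ms @ 24/7 + 319.432ms (6/7)
4. 1597.161ms @ 30/7 + 159.716ms (3/7)
5. 1756.877ms @ 33/7 + 159.716ms (3/7)
6. 1916.593ms @ 36/7 + 159.716ms (3/7)
7. 2076.309ms @ 39/7 + 159.716ms (3/7)
8. 2236.025ms @ 6 + 1118.012ms (3)
9. 3354.037ms @ 9 + 223.602ms (3/5)
10. 3577.64ms @ 48/5 + 223.602ms (3/5)
11. 3801.242ms @ 51/5 + 223.602ms (3/5)
12. 4024.845ms @ 54/5 + 223.602ms (3/5)
13. 4248.447ms @ 57/5 + 223.602ms (3/5)
14. 4472.05ms @ 12 + 1118.012ms (3)
15. 5590.062ms @ 15 + 1118.012ms (3)

note 8 onset = 6b = 2236.025ms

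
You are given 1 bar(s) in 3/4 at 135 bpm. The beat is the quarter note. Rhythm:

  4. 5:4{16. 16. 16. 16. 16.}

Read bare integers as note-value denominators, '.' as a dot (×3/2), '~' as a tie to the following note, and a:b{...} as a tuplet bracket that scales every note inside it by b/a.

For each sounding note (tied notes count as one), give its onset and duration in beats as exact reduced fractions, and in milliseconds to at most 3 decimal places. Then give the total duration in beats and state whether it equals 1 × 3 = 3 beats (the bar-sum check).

1) 0.0ms=0b +666.667ms=3/2b
2) 666.667ms=3/2b +133.333ms=3/10b
3) 800.0ms=9/5b +133.333ms=3/10b
4) 933.333ms=21/10b +133.333ms=3/10b
5) 1066.667ms=12/5b +133.333ms=3/10b
6) 1200.0ms=27/10b +133.333ms=3/10b
Σ=3b of 3 (135bpm 3/4) — PASS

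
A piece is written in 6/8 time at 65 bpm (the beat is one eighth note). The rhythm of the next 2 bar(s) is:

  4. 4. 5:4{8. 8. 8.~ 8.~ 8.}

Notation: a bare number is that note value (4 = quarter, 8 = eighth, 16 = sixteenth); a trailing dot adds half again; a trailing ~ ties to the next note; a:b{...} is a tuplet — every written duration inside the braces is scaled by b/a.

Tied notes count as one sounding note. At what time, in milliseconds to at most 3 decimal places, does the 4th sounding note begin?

1. 0.0ms @ 0 + 2769.231ms (3)
2. 2769.231ms @ 3 + 2769.231ms (3)
3. 5538.462ms @ 6 + 1107.692ms (6/5)
4. 6646.154ms @ 36/5 + 1107.692ms (6/5)
5. 7753.846ms @ 42/5 + 3323.077ms (18/5)

note 4 onset = 36/5b = 6646.154ms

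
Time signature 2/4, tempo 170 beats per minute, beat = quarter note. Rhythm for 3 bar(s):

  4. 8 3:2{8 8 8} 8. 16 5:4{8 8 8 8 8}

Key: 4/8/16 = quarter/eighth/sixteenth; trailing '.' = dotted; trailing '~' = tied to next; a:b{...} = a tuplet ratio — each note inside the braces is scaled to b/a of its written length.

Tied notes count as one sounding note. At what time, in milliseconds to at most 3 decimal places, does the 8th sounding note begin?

1. 0.0ms @ 0 + 529.412ms (3/2)
2. 529.412ms @ 3/2 + 176.471ms (1/2)
3. 705.882ms @ 2 + 117.647ms (1/3)
4. 823.529ms @ 7/3 + 117.647ms (1/3)
5. 941.176ms @ 8/3 + 117.647ms (1/3)
6. 1058.824ms @ 3 + 264.706ms (3/4)
7. 1323.529ms @ 15/4 + 88.235ms (1/4)
8. 1411.765ms @ 4 + 141.176ms (2/5)
9. 1552.941ms @ 22/5 + 141.176ms (2/5)
10. 1694.118ms @ 24/5 + 141.176ms (2/5)
11. 1835.294ms @ 26/5 + 141.176ms (2/5)
12. 1976.471ms @ 28/5 + 141.176ms (2/5)

note 8 onset = 4b = 1411.765ms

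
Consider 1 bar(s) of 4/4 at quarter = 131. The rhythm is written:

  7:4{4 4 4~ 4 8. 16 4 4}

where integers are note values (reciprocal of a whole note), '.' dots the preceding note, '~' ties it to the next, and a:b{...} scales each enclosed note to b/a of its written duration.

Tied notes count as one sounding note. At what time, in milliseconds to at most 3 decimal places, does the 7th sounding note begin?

1. 0.0ms @ 0 + 261.723ms (4/7)
2. 261.723ms @ 4/7 + 261.723ms (4/7)
3. 523.446ms @ 8/7 + 523.446ms (8/7)
4. 1046.892ms @ 16/7 + 196.292ms (3/7)
5. 1243.184ms @ 19/7 + 65.431ms (1/7)
6. 1308.615ms @ 20/7 + 261.723ms (4/7)
7. 1570.338ms @ 24/7 + 261.723ms (4/7)

note 7 onset = 24/7b = 1570.338ms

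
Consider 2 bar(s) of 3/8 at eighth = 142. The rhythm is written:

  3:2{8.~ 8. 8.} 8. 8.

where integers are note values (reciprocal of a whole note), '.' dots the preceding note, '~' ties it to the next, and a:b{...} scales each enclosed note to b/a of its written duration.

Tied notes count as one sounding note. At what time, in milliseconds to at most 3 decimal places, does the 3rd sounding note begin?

1. 0.0ms @ 0 + 845.07ms (2)
2. 845.07ms @ 2 + 422.535ms (1)
3. 1267.606ms @ 3 + 633.803ms (3/2)
4. 1901.408ms @ 9/2 + 633.803ms (3/2)

note 3 onset = 3b = 1267.606ms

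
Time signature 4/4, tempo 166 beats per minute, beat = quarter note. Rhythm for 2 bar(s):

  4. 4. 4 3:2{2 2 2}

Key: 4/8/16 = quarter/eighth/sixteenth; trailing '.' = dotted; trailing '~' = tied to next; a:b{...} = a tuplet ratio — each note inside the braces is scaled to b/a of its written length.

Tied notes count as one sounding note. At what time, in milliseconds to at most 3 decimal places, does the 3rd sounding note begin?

1. 0.0ms @ 0 + 542.169ms (3/2)
2. 542.169ms @ 3/2 + 542.169ms (3/2)
3. 1084.337ms @ 3 + 361.446ms (1)
4. 1445.783ms @ 4 + 481.928ms (4/3)
5. 1927.711ms @ 16/3 + 481.928ms (4/3)
6. 2409.639ms @ 20/3 + 481.928ms (4/3)

note 3 onset = 3b = 1084.337ms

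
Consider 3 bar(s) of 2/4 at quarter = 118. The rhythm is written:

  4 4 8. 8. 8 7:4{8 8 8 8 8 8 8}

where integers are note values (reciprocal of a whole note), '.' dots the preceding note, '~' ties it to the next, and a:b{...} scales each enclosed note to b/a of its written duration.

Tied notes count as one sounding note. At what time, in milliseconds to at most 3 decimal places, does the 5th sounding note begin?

1. 0.0ms @ 0 + 508.475ms (1)
2. 508.475ms @ 1 + 508.475ms (1)
3. 1016.949ms @ 2 + 381.356ms (3/4)
4. 1398.305ms @ 11/4 + 381.356ms (3/4)
5. 1779.661ms @ 7/2 + 254.237ms (1/2)
6. 2033.898ms @ 4 + 145.278ms (2/7)
7. 2179.177ms @ 30/7 + 145.278ms (2/7)
8. 2324.455ms @ 32/7 + 145.278ms (2/7)
9. 2469.734ms @ 34/7 + 145.278ms (2/7)
10. 2615.012ms @ 36/7 + 145.278ms (2/7)
11. 2760.291ms @ 38/7 + 145.278ms (2/7)
12. 2905.569ms @ 40/7 + 145.278ms (2/7)

note 5 onset = 7/2b = 1779.661ms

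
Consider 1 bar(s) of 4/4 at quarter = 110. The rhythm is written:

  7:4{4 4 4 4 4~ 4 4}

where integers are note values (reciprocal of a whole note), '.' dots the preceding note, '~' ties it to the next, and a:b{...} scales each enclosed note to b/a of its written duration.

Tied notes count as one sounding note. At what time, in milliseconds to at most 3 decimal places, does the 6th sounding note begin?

1. 0.0ms @ 0 + 311.688ms (4/7)
2. 311.688ms @ 4/7 + 311.688ms (4/7)
3. 623.377ms @ 8/7 + 311.688ms (4/7)
4. 935.065ms @ 12/7 + 311.688ms (4/7)
5. 1246.753ms @ 16/7 + 623.377ms (8/7)
6. 1870.13ms @ 24/7 + 311.688ms (4/7)

note 6 onset = 24/7b = 1870.13ms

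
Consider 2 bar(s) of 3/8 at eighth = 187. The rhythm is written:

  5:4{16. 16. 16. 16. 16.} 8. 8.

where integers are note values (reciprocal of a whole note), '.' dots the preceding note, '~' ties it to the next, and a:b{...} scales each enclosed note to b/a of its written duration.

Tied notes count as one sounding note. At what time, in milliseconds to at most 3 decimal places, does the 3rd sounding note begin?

note 3 onset = 6/5b = 385.027ms

1. 0.0ms @ 0 + 192.513ms (3/5)
2. 192.513ms @ 3/5 + 192.513ms (3/5)
3. 385.027ms @ 6/5 + 192.513ms (3/5)
4. 577.54ms @ 9/5 + 192.513ms (3/5)
5. 770.053ms @ 12/5 + 192.513ms (3/5)
6. 962.567ms @ 3 + 481.283ms (3/2)
7. 1443.85ms @ 9/2 + 481.283ms (3/2)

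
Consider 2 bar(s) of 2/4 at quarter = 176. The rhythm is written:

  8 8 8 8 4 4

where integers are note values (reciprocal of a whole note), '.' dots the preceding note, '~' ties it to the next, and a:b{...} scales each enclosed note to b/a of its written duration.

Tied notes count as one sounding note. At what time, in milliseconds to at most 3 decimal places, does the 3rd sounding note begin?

note 3 onset = 1b = 340.909ms

1. 0.0ms @ 0 + 170.455ms (1/2)
2. 170.455ms @ 1/2 + 170.455ms (1/2)
3. 340.909ms @ 1 + 170.455ms (1/2)
4. 511.364ms @ 3/2 + 170.455ms (1/2)
5. 681.818ms @ 2 + 340.909ms (1)
6. 1022.727ms @ 3 + 340.909ms (1)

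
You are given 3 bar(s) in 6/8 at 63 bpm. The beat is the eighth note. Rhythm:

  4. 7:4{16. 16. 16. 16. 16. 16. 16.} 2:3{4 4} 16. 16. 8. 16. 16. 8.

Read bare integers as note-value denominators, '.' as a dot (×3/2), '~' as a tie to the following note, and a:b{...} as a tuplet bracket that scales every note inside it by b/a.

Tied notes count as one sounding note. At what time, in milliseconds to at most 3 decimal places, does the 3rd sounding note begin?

1. 0.0ms @ 0 + 2857.143ms (3)
2. 2857.143ms @ 3 + 408.163ms (3/7)
3. 3265.306ms @ 24/7 + 408.163ms (3/7)
4. 3673.469ms @ 27/7 + 408.163ms (3/7)
5. 4081.633ms @ 30/7 + 408.163ms (3/7)
6. 4489.796ms @ 33/7 + 408.163ms (3/7)
7. 4897.959ms @ 36/7 + 408.163ms (3/7)
8. 5306.122ms @ 39/7 + 408.163ms (3/7)
9. 5714.286ms @ 6 + 2857.143ms (3)
10. 8571.429ms @ 9 + 2857.143ms (3)
11. 11428.571ms @ 12 + 714.286ms (3/4)
12. 12142.857ms @ 51/4 + 714.286ms (3/4)
13. 12857.143ms @ 27/2 + 1428.571ms (3/2)
14. 14285.714ms @ 15 + 714.286ms (3/4)
15. 15000.0ms @ 63/4 + 714.286ms (3/4)
16. 15714.286ms @ 33/2 + 1428.571ms (3/2)

note 3 onset = 24/7b = 3265.306ms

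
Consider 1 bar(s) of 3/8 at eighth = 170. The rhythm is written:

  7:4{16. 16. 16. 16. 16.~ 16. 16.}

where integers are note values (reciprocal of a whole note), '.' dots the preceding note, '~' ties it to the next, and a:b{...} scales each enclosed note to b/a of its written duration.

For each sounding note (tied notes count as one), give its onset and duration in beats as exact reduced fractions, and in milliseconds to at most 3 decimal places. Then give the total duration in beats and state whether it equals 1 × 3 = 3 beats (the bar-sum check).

1) 0.0ms=0b +151.261ms=3/7b
2) 151.261ms=3/7b +151.261ms=3/7b
3) 302.521ms=6/7b +151.261ms=3/7b
4) 453.782ms=9/7b +151.261ms=3/7b
5) 605.042ms=12/7b +302.521ms=6/7b
6) 907.563ms=18/7b +151.261ms=3/7b
Σ=3b of 3 (170bpm 3/8) — PASS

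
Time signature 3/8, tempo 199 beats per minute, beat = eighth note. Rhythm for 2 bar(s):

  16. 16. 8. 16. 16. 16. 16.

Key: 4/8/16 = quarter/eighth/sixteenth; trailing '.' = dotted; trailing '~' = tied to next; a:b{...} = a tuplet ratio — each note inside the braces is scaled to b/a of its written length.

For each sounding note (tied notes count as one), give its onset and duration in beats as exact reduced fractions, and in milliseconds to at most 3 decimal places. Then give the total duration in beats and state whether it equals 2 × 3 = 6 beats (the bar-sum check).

1) 0.0ms=0b +226.131ms=3/4b
2) 226.131ms=3/4b +226.131ms=3/4b
3) 452.261ms=3/2b +452.261ms=3/2b
4) 904.523ms=3b +226.131ms=3/4b
5) 1130.653ms=15/4b +226.131ms=3/4b
6) 1356.784ms=9/2b +226.131ms=3/4b
7) 1582.915ms=21/4b +226.131ms=3/4b
Σ=6b of 6 (199bpm 3/8) — PASS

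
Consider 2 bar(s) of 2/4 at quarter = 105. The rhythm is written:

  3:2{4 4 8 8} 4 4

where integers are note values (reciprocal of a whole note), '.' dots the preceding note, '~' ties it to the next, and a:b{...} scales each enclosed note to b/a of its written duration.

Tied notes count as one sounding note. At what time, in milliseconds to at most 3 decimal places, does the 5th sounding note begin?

note 5 onset = 2b = 1142.857ms

1. 0.0ms @ 0 + 380.952ms (2/3)
2. 380.952ms @ 2/3 + 380.952ms (2/3)
3. 761.905ms @ 4/3 + 190.476ms (1/3)
4. 952.381ms @ 5/3 + 190.476ms (1/3)
5. 1142.857ms @ 2 + 571.429ms (1)
6. 1714.286ms @ 3 + 571.429ms (1)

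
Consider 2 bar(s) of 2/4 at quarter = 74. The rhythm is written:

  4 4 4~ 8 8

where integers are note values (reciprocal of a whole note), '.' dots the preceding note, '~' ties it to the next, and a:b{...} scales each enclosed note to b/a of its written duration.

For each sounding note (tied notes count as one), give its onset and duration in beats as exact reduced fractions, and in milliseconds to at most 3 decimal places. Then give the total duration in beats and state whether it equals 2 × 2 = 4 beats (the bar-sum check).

1) 0.0ms=0b +810.811ms=1b
2) 810.811ms=1b +810.811ms=1b
3) 1621.622ms=2b +1216.216ms=3/2b
4) 2837.838ms=7/2b +405.405ms=1/2b
Σ=4b of 4 (74bpm 2/4) — PASS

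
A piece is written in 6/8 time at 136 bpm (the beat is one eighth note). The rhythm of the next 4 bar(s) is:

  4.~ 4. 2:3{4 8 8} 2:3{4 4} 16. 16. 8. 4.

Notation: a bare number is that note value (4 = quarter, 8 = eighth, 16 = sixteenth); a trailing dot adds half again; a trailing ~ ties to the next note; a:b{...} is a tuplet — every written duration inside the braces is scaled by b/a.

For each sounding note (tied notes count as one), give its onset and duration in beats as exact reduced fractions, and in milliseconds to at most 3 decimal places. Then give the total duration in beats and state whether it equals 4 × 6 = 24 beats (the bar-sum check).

1) 0.0ms=0b +2647.059ms=6b
2) 2647.059ms=6b +1323.529ms=3b
3) 3970.588ms=9b +661.765ms=3/2b
4) 4632.353ms=21/2b +661.765ms=3/2b
5) 5294.118ms=12b +1323.529ms=3b
6) 6617.647ms=15b +1323.529ms=3b
7) 7941.176ms=18b +330.882ms=3/4b
8) 8272.059ms=75/4b +330.882ms=3/4b
9) 8602.941ms=39/2b +661.765ms=3/2b
10) 9264.706ms=21b +1323.529ms=3b
Σ=24b of 24 (136bpm 6/8) — PASS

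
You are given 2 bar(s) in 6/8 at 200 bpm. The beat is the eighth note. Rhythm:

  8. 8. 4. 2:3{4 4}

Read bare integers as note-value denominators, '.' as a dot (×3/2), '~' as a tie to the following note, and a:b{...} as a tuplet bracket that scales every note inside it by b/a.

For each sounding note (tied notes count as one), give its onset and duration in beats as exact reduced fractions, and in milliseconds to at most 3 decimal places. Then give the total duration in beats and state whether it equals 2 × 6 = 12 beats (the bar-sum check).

1) 0.0ms=0b +450.0ms=3/2b
2) 450.0ms=3/2b +450.0ms=3/2b
3) 900.0ms=3b +900.0ms=3b
4) 1800.0ms=6b +900.0ms=3b
5) 2700.0ms=9b +900.0ms=3b
Σ=12b of 12 (200bpm 6/8) — PASS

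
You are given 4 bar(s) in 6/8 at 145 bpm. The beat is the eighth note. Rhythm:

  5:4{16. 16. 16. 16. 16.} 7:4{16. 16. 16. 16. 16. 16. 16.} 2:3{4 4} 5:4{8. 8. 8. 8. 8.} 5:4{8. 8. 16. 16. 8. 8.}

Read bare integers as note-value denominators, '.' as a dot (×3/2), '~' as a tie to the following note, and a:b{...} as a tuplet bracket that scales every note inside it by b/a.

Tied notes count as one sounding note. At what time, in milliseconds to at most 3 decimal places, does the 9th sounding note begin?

note 9 onset = 30/7b = 1773.399ms

1. 0.0ms @ 0 + 248.276ms (3/5)
2. 248.276ms @ 3/5 + 248.276ms (3/5)
3. 496.552ms @ 6/5 + 248.276ms (3/5)
4. 744.828ms @ 9/5 + 248.276ms (3/5)
5. 993.103ms @ 12/5 + 248.276ms (3/5)
6. 1241.379ms @ 3 + 177.34ms (3/7)
7. 1418.719ms @ 24/7 + 177.34ms (3/7)
8. 1596.059ms @ 27/7 + 177.34ms (3/7)
9. 1773.399ms @ 30/7 + 177.34ms (3/7)
10. 1950.739ms @ 33/7 + 177.34ms (3/7)
11. 2128.079ms @ 36/7 + 177.34ms (3/7)
12. 2305.419ms @ 39/7 + 177.34ms (3/7)
13. 2482.759ms @ 6 + 1241.379ms (3)
14. 3724.138ms @ 9 + 1241.379ms (3)
15. 4965.517ms @ 12 + 496.552ms (6/5)
16. 5462.069ms @ 66/5 + 496.552ms (6/5)
17. 5958.621ms @ 72/5 + 496.552ms (6/5)
18. 6455.172ms @ 78/5 + 496.552ms (6/5)
19. 6951.724ms @ 84/5 + 496.552ms (6/5)
20. 7448.276ms @ 18 + 496.552ms (6/5)
21. 7944.828ms @ 96/5 + 496.552ms (6/5)
22. 8441.379ms @ 102/5 + 248.276ms (3/5)
23. 8689.655ms @ 21 + 248.276ms (3/5)
24. 8937.931ms @ 108/5 + 496.552ms (6/5)
25. 9434.483ms @ 114/5 + 496.552ms (6/5)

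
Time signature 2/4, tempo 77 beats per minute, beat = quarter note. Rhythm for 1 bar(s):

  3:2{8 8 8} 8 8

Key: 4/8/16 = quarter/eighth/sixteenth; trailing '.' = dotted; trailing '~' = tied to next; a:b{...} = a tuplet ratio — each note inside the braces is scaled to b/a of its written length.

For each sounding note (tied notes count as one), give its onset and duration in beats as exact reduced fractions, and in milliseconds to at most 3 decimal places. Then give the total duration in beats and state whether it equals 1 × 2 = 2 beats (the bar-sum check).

1) 0.0ms=0b +259.74ms=1/3b
2) 259.74ms=1/3b +259.74ms=1/3b
3) 519.481ms=2/3b +259.74ms=1/3b
4) 779.221ms=1b +389.61ms=1/2b
5) 1168.831ms=3/2b +389.61ms=1/2b
Σ=2b of 2 (77bpm 2/4) — PASS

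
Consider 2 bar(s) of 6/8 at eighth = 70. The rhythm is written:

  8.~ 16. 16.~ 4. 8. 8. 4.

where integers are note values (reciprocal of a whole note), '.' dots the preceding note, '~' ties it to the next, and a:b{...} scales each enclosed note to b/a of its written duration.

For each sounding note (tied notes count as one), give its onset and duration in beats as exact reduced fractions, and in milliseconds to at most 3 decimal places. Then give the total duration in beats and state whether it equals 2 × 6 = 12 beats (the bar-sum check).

1) 0.0ms=0b +1928.571ms=9/4b
2) 1928.571ms=9/4b +3214.286ms=15/4b
3) 5142.857ms=6b +1285.714ms=3/2b
4) 6428.571ms=15/2b +1285.714ms=3/2b
5) 7714.286ms=9b +2571.429ms=3b
Σ=12b of 12 (70bpm 6/8) — PASS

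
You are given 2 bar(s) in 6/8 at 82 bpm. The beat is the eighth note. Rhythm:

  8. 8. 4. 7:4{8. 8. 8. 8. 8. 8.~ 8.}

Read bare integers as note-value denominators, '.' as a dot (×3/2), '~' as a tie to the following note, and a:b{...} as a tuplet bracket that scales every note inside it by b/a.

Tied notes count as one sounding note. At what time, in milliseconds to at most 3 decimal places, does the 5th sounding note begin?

1. 0.0ms @ 0 + 1097.561ms (3/2)
2. 1097.561ms @ 3/2 + 1097.561ms (3/2)
3. 2195.122ms @ 3 + 2195.122ms (3)
4. 4390.244ms @ 6 + 627.178ms (6/7)
5. 5017.422ms @ 48/7 + 627.178ms (6/7)
6. 5644.599ms @ 54/7 + 627.178ms (6/7)
7. 6271.777ms @ 60/7 + 627.178ms (6/7)
8. 6898.955ms @ 66/7 + 627.178ms (6/7)
9. 7526.132ms @ 72/7 + 1254.355ms (12/7)

note 5 onset = 48/7b = 5017.422ms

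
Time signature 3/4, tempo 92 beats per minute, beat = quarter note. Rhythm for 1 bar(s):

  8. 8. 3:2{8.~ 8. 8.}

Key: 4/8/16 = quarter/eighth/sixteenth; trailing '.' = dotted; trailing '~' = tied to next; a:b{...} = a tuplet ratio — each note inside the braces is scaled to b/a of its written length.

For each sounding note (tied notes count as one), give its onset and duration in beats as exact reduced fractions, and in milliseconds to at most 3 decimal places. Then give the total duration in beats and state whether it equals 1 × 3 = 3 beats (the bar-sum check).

1) 0.0ms=0b +489.13ms=3/4b
2) 489.13ms=3/4b +489.13ms=3/4b
3) 978.261ms=3/2b +652.174ms=1b
4) 1630.435ms=5/2b +326.087ms=1/2b
Σ=3b of 3 (92bpm 3/4) — PASS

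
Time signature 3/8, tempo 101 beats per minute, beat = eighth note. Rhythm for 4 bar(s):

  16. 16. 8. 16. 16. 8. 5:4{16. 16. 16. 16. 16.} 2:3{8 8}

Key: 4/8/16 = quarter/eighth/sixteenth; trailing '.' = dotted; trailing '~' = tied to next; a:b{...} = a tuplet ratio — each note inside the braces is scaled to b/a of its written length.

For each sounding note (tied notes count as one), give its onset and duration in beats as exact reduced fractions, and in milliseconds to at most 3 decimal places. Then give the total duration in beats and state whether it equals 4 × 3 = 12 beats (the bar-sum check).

1) 0.0ms=0b +445.545ms=3/4b
2) 445.545ms=3/4b +445.545ms=3/4b
3) 891.089ms=3/2b +891.089ms=3/2b
4) 1782.178ms=3b +445.545ms=3/4b
5) 2227.723ms=15/4b +445.545ms=3/4b
6) 2673.267ms=9/2b +891.089ms=3/2b
7) 3564.356ms=6b +356.436ms=3/5b
8) 3920.792ms=33/5b +356.436ms=3/5b
9) 4277.228ms=36/5b +356.436ms=3/5b
10) 4633.663ms=39/5b +356.436ms=3/5b
11) 4990.099ms=42/5b +356.436ms=3/5b
12) 5346.535ms=9b +891.089ms=3/2b
13) 6237.624ms=21/2b +891.089ms=3/2b
Σ=12b of 12 (101bpm 3/8) — PASS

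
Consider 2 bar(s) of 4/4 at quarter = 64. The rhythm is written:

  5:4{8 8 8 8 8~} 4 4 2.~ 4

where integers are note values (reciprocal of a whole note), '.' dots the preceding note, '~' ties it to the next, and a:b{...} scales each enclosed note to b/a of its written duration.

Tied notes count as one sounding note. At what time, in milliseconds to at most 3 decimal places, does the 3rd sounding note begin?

note 3 onset = 4/5b = 750.0ms

1. 0.0ms @ 0 + 375.0ms (2/5)
2. 375.0ms @ 2/5 + 375.0ms (2/5)
3. 750.0ms @ 4/5 + 375.0ms (2/5)
4. 1125.0ms @ 6/5 + 375.0ms (2/5)
5. 1500.0ms @ 8/5 + 1312.5ms (7/5)
6. 2812.5ms @ 3 + 937.5ms (1)
7. 3750.0ms @ 4 + 3750.0ms (4)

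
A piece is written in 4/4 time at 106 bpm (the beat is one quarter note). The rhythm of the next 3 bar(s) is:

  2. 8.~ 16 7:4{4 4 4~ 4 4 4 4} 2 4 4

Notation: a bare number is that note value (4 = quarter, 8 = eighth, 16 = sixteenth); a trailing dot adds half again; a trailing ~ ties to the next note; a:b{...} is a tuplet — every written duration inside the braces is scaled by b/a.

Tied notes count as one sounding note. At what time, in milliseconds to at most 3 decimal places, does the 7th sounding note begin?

1. 0.0ms @ 0 + 1698.113ms (3)
2. 1698.113ms @ 3 + 566.038ms (1)
3. 2264.151ms @ 4 + 323.45ms (4/7)
4. 2587.601ms @ 32/7 + 323.45ms (4/7)
5. 2911.051ms @ 36/7 + 646.9ms (8/7)
6. 3557.951ms @ 44/7 + 323.45ms (4/7)
7. 3881.402ms @ 48/7 + 323.45ms (4/7)
8. 4204.852ms @ 52/7 + 323.45ms (4/7)
9. 4528.302ms @ 8 + 1132.075ms (2)
10. 5660.377ms @ 10 + 566.038ms (1)
11. 6226.415ms @ 11 + 566.038ms (1)

note 7 onset = 48/7b = 3881.402ms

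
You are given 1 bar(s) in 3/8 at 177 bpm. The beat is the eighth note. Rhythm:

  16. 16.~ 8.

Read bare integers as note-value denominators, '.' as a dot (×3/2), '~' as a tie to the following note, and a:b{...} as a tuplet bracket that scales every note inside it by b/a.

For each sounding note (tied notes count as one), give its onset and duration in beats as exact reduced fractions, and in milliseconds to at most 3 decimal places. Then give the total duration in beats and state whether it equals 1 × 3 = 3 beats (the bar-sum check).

1) 0.0ms=0b +254.237ms=3/4b
2) 254.237ms=3/4b +762.712ms=9/4b
Σ=3b of 3 (177bpm 3/8) — PASS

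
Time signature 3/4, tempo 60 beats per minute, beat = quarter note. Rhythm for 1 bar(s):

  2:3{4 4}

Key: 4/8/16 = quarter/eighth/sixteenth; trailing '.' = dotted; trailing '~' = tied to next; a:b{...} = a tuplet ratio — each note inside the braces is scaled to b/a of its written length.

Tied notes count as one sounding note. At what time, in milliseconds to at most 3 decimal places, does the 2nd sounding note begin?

note 2 onset = 3/2b = 1500.0ms

1. 0.0ms @ 0 + 1500.0ms (3/2)
2. 1500.0ms @ 3/2 + 1500.0ms (3/2)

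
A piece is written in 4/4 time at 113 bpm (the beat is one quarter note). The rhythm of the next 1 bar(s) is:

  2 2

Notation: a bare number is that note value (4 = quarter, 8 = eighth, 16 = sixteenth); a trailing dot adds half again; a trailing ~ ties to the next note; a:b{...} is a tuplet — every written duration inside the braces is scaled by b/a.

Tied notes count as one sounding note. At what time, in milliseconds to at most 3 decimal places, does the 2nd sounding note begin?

note 2 onset = 2b = 1061.947ms

1. 0.0ms @ 0 + 1061.947ms (2)
2. 1061.947ms @ 2 + 1061.947ms (2)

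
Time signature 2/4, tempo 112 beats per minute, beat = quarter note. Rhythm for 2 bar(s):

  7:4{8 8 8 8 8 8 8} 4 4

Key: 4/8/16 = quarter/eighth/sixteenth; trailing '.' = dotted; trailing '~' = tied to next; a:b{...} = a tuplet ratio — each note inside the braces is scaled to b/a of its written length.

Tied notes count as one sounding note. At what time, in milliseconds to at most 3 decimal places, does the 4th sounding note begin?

1. 0.0ms @ 0 + 153.061ms (2/7)
2. 153.061ms @ 2/7 + 153.061ms (2/7)
3. 306.122ms @ 4/7 + 153.061ms (2/7)
4. 459.184ms @ 6/7 + 153.061ms (2/7)
5. 612.245ms @ 8/7 + 153.061ms (2/7)
6. 765.306ms @ 10/7 + 153.061ms (2/7)
7. 918.367ms @ 12/7 + 153.061ms (2/7)
8. 1071.429ms @ 2 + 535.714ms (1)
9. 1607.143ms @ 3 + 535.714ms (1)

note 4 onset = 6/7b = 459.184ms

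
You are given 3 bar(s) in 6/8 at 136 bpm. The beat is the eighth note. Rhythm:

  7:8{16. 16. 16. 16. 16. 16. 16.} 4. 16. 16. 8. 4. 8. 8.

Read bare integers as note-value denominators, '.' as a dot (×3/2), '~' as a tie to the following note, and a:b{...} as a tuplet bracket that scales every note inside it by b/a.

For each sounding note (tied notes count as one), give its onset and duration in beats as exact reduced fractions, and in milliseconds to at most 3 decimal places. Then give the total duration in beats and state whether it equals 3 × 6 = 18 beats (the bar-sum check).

1) 0.0ms=0b +378.151ms=6/7b
2) 378.151ms=6/7b +378.151ms=6/7b
3) 756.303ms=12/7b +378.151ms=6/7b
4) 1134.454ms=18/7b +378.151ms=6/7b
5) 1512.605ms=24/7b +378.151ms=6/7b
6) 1890.756ms=30/7b +378.151ms=6/7b
7) 2268.908ms=36/7b +378.151ms=6/7b
8) 2647.059ms=6b +1323.529ms=3b
9) 3970.588ms=9b +330.882ms=3/4b
10) 4301.471ms=39/4b +330.882ms=3/4b
11) 4632.353ms=21/2b +661.765ms=3/2b
12) 5294.118ms=12b +1323.529ms=3b
13) 6617.647ms=15b +661.765ms=3/2b
14) 7279.412ms=33/2b +661.765ms=3/2b
Σ=18b of 18 (136bpm 6/8) — PASS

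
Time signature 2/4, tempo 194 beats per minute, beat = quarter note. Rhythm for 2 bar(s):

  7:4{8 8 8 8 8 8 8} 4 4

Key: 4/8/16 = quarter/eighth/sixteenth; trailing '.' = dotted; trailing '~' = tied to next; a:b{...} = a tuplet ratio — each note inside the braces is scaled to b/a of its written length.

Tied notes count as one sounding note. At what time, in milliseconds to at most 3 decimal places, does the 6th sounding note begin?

note 6 onset = 10/7b = 441.826ms

1. 0.0ms @ 0 + 88.365ms (2/7)
2. 88.365ms @ 2/7 + 88.365ms (2/7)
3. 176.73ms @ 4/7 + 88.365ms (2/7)
4. 265.096ms @ 6/7 + 88.365ms (2/7)
5. 353.461ms @ 8/7 + 88.365ms (2/7)
6. 441.826ms @ 10/7 + 88.365ms (2/7)
7. 530.191ms @ 12/7 + 88.365ms (2/7)
8. 618.557ms @ 2 + 309.278ms (1)
9. 927.835ms @ 3 + 309.278ms (1)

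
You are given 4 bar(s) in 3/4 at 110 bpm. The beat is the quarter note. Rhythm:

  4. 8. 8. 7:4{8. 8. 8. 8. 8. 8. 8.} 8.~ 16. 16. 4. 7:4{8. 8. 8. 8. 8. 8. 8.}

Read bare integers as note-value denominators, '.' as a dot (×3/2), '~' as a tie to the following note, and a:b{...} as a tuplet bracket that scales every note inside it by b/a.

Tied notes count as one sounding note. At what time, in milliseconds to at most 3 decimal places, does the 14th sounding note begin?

note 14 onset = 9b = 4909.091ms

1. 0.0ms @ 0 + 818.182ms (3/2)
2. 818.182ms @ 3/2 + 409.091ms (3/4)
3. 1227.273ms @ 9/4 + 409.091ms (3/4)
4. 1636.364ms @ 3 + 233.766ms (3/7)
5. 1870.13ms @ 24/7 + 233.766ms (3/7)
6. 2103.896ms @ 27/7 + 233.766ms (3/7)
7. 2337.662ms @ 30/7 + 233.766ms (3/7)
8. 2571.429ms @ 33/7 + 233.766ms (3/7)
9. 2805.195ms @ 36/7 + 233.766ms (3/7)
10. 3038.961ms @ 39/7 + 233.766ms (3/7)
11. 3272.727ms @ 6 + 613.636ms (9/8)
12. 3886.364ms @ 57/8 + 204.545ms (3/8)
13. 4090.909ms @ 15/2 + 818.182ms (3/2)
14. 4909.091ms @ 9 + 233.766ms (3/7)
15. 5142.857ms @ 66/7 + 233.766ms (3/7)
16. 5376.623ms @ 69/7 + 233.766ms (3/7)
17. 5610.39ms @ 72/7 + 233.766ms (3/7)
18. 5844.156ms @ 75/7 + 233.766ms (3/7)
19. 6077.922ms @ 78/7 + 233.766ms (3/7)
20. 6311.688ms @ 81/7 + 233.766ms (3/7)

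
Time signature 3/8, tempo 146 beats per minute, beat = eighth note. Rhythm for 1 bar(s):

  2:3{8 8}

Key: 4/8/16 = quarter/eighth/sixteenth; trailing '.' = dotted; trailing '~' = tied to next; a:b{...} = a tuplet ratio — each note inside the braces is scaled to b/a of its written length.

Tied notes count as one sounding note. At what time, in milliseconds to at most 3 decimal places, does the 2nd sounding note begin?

note 2 onset = 3/2b = 616.438ms

1. 0.0ms @ 0 + 616.438ms (3/2)
2. 616.438ms @ 3/2 + 616.438ms (3/2)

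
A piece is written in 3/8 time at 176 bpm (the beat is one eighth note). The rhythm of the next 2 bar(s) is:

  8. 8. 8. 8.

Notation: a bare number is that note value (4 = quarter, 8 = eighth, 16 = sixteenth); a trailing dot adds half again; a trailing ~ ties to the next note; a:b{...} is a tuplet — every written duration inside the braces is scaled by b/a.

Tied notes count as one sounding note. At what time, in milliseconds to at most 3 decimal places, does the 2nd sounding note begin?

1. 0.0ms @ 0 + 511.364ms (3/2)
2. 511.364ms @ 3/2 + 511.364ms (3/2)
3. 1022.727ms @ 3 + 511.364ms (3/2)
4. 1534.091ms @ 9/2 + 511.364ms (3/2)

note 2 onset = 3/2b = 511.364ms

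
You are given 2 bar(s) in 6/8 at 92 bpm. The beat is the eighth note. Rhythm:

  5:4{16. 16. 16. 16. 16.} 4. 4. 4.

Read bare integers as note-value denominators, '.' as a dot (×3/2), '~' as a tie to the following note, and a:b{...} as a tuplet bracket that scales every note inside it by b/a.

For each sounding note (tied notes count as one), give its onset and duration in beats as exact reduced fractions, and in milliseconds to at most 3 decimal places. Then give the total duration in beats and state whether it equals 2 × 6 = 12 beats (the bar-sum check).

1) 0.0ms=0b +391.304ms=3/5b
2) 391.304ms=3/5b +391.304ms=3/5b
3) 782.609ms=6/5b +391.304ms=3/5b
4) 1173.913ms=9/5b +391.304ms=3/5b
5) 1565.217ms=12/5b +391.304ms=3/5b
6) 1956.522ms=3b +1956.522ms=3b
7) 3913.043ms=6b +1956.522ms=3b
8) 5869.565ms=9b +1956.522ms=3b
Σ=12b of 12 (92bpm 6/8) — PASS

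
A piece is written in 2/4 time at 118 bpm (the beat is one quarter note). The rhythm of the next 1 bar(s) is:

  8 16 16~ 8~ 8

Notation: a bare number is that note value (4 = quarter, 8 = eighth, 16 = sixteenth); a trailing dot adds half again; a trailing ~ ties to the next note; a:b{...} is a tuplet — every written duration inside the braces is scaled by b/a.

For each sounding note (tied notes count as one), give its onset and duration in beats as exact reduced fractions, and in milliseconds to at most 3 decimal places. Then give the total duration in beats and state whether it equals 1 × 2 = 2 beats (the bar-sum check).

1) 0.0ms=0b +254.237ms=1/2b
2) 254.237ms=1/2b +127.119ms=1/4b
3) 381.356ms=3/4b +635.593ms=5/4b
Σ=2b of 2 (118bpm 2/4) — PASS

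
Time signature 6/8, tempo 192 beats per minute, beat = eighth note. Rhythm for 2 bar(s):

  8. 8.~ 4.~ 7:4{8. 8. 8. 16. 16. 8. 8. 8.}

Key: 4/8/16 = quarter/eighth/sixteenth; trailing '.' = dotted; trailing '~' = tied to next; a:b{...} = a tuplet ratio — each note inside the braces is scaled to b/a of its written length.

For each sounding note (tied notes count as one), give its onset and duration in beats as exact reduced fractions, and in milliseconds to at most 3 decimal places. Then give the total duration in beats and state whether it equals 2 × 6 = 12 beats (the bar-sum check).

1) 0.0ms=0b +468.75ms=3/2b
2) 468.75ms=3/2b +1674.107ms=75/14b
3) 2142.857ms=48/7b +267.857ms=6/7b
4) 2410.714ms=54/7b +267.857ms=6/7b
5) 2678.571ms=60/7b +133.929ms=3/7b
6) 2812.5ms=9b +133.929ms=3/7b
7) 2946.429ms=66/7b +267.857ms=6/7b
8) 3214.286ms=72/7b +267.857ms=6/7b
9) 3482.143ms=78/7b +267.857ms=6/7b
Σ=12b of 12 (192bpm 6/8) — PASS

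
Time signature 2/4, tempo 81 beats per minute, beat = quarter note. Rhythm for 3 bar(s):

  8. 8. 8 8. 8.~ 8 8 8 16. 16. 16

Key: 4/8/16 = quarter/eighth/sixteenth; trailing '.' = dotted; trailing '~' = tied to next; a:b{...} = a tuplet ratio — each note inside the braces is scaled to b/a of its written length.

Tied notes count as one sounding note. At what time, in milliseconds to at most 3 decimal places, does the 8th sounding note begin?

1. 0.0ms @ 0 + 555.556ms (3/4)
2. 555.556ms @ 3/4 + 555.556ms (3/4)
3. 1111.111ms @ 3/2 + 370.37ms (1/2)
4. 1481.481ms @ 2 + 555.556ms (3/4)
5. 2037.037ms @ 11/4 + 925.926ms (5/4)
6. 2962.963ms @ 4 + 370.37ms (1/2)
7. 3333.333ms @ 9/2 + 370.37ms (1/2)
8. 3703.704ms @ 5 + 277.778ms (3/8)
9. 3981.481ms @ 43/8 + 277.778ms (3/8)
10. 4259.259ms @ 23/4 + 185.185ms (1/4)

note 8 onset = 5b = 3703.704ms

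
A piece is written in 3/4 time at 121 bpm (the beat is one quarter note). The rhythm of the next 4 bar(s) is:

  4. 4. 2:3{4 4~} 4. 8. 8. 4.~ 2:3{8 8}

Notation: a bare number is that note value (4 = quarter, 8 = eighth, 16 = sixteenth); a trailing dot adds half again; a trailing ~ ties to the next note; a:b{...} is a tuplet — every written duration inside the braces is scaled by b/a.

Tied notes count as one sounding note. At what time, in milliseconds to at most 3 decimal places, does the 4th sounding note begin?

1. 0.0ms @ 0 + 743.802ms (3/2)
2. 743.802ms @ 3/2 + 743.802ms (3/2)
3. 1487.603ms @ 3 + 743.802ms (3/2)
4. 2231.405ms @ 9/2 + 1487.603ms (3)
5. 3719.008ms @ 15/2 + 371.901ms (3/4)
6. 4090.909ms @ 33/4 + 371.901ms (3/4)
7. 4462.81ms @ 9 + 1115.702ms (9/4)
8. 5578.512ms @ 45/4 + 371.901ms (3/4)

note 4 onset = 9/2b = 2231.405ms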